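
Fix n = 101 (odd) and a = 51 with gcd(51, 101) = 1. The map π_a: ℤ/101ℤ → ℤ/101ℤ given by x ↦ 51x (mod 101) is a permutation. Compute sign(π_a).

Orbit of 28 under x↦51x: [28, 14, 7, 54, 27, 64, 32]… (length divides ord_101(51)).
Decompose π into cycles: lengths [100, 1] (2 cycles, including the fixed point 0).
With 2 cycles on 101 points, sign = (−1)^{101−2} = -1.

-1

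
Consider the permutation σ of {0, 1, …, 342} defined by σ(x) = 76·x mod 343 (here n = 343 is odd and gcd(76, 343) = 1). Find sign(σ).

-1

Orbit of 279 under x↦76x: [279, 281, 90, 323, 195, 71, 251]… (length divides ord_343(76)).
The orbit structure of x ↦ 76x mod 343: 10 orbits of sizes [98, 98, 98, 14, 14, 14, 2, 2, 2, 1].
sign(π) = (−1)^{n − #cycles} = (−1)^{343−10} = (−1)^333 = -1.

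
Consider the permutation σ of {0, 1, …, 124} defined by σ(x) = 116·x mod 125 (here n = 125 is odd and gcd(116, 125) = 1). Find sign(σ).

Start at x=96: 96 → 11 → 26 → 16 → 106 → 46 → 86 → … (one orbit).
Decompose π into cycles: lengths [25, 25, 25, 25, 5, 5, 5, 5, 1, 1, 1, 1, 1] (13 cycles, including the fixed point 0).
sign(π) = (−1)^{n − #cycles} = (−1)^{125−13} = (−1)^112 = +1.
Zolotarev: (116|125) = +1, matching the cycle-count sign.

+1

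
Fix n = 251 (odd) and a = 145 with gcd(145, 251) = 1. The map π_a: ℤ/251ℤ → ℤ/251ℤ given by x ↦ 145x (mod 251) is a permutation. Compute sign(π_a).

Trace 164: π^k(164) = [164, 186, 113, 70, 110, 137, 36] for k=0..6.
Decompose π into cycles: lengths [250, 1] (2 cycles, including the fixed point 0).
sign(π) = (−1)^{n − #cycles} = (−1)^{251−2} = (−1)^249 = -1.
Zolotarev: (145|251) = -1, matching the cycle-count sign.

-1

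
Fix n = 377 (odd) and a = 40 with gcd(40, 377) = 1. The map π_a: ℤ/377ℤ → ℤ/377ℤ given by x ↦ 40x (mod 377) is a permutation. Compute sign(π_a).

-1

Trace 40: π^k(40) = [40, 92, 287, 170, 14, 183, 157] for k=0..6.
26 cycles of lengths [28, 28, 28, 28, 28, 28, 28, 28, 28, 28, 28, 28, 28, 1, 1, 1, 1, 1, 1, 1, 1, 1, 1, 1, 1, 1].
With 26 cycles on 377 points, sign = (−1)^{377−26} = -1.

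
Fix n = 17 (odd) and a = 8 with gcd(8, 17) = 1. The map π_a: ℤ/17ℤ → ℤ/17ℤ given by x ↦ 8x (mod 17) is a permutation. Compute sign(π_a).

Orbit of 9 under x↦8x: [9, 4, 15, 1, 8, 13, 2]… (length divides ord_17(8)).
Cycle type of π: 8×2 + 1; total 3 cycles.
17 − 3 = 14 transpositions; sign(π) = (−1)^14 = +1.
Zolotarev: (8|17) = +1, matching the cycle-count sign.

+1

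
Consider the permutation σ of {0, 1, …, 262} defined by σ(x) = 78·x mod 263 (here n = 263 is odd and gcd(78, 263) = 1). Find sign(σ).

Trace 216: π^k(216) = [216, 16, 196, 34, 22, 138, 244] for k=0..6.
The orbit structure of x ↦ 78x mod 263: 3 orbits of sizes [131, 131, 1].
263 − 3 = 260 transpositions; sign(π) = (−1)^260 = +1.
The Jacobi symbol (78|263) = +1 (Zolotarev) agrees.

+1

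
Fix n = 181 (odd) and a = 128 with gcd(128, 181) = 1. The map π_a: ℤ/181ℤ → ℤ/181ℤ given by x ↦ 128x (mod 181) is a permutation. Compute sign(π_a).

-1

Orbit of 152 under x↦128x: [152, 89, 170, 40, 52, 140, 1]… (length divides ord_181(128)).
Cycle type of π: 180 + 1; total 2 cycles.
With 2 cycles on 181 points, sign = (−1)^{181−2} = -1.
Via Zolotarev, sign(π_{128}) = (128|181) = -1.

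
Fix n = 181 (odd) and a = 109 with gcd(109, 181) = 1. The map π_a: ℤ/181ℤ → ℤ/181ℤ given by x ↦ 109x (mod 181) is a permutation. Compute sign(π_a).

Orbit of 101 under x↦109x: [101, 149, 132, 89, 108, 7, 39]… (length divides ord_181(109)).
6 cycles of lengths [36, 36, 36, 36, 36, 1].
n − c = 181 − 6 = 175; sign = (−1)^175 = -1.

-1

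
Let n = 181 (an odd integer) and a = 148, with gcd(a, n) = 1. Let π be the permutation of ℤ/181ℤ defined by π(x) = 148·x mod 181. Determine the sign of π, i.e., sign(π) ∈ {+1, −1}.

+1

Start at x=102: 102 → 73 → 125 → 38 → 13 → 114 → 39 → … (one orbit).
Cycle lengths of π_148 on ℤ/181ℤ: [45, 45, 45, 45, 1]; 5 cycles in total.
n − c = 181 − 5 = 176; sign = (−1)^176 = +1.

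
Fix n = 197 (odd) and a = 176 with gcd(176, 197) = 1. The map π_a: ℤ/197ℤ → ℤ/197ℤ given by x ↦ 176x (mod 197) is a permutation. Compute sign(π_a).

Start at x=63: 63 → 56 → 6 → 71 → 85 → 185 → 55 → … (one orbit).
The orbit structure of x ↦ 176x mod 197: 2 orbits of sizes [196, 1].
2 cycles on 197: each ℓ→(−1)^(ℓ−1), product (−1)^195 = -1.

-1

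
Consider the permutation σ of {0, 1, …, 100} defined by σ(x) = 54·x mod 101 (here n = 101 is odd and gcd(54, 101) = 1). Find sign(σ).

+1

Start at x=95: 95 → 80 → 78 → 71 → 97 → 87 → 52 → … (one orbit).
The orbit structure of x ↦ 54x mod 101: 5 orbits of sizes [25, 25, 25, 25, 1].
101 − 5 = 96 transpositions; sign(π) = (−1)^96 = +1.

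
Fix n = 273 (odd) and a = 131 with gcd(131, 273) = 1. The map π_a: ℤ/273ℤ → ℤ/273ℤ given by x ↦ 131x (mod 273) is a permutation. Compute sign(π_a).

+1

Start at x=235: 235 → 209 → 79 → 248 → 1 → 131 → 235 (one orbit).
65 cycles of lengths [6, 6, 6, 6, 6, 6, 6, 6, 6, 6, 6, 6, 6, 6, 6, 6, 6, 6, 6, 6, 6, 6, 6, 6, 6, 6, 6, 6, 6, 6, 6, 6, 6, 6, 6, 6, 6, 6, 6, 2, 2, 2, 2, 2, 2, 2, 2, 2, 2, 2, 2, 2, 1, 1, 1, 1, 1, 1, 1, 1, 1, 1, 1, 1, 1].
273 − 65 = 208 transpositions; sign(π) = (−1)^208 = +1.
The Jacobi symbol (131|273) = +1 (Zolotarev) agrees.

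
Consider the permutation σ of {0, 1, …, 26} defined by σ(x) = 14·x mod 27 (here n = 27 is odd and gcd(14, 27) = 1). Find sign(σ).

-1

Orbit of 4 under x↦14x: [4, 2, 1, 14, 7, 17, 22]… (length divides ord_27(14)).
The orbit structure of x ↦ 14x mod 27: 4 orbits of sizes [18, 6, 2, 1].
With 4 cycles on 27 points, sign = (−1)^{27−4} = -1.
Zolotarev: (14|27) = -1, matching the cycle-count sign.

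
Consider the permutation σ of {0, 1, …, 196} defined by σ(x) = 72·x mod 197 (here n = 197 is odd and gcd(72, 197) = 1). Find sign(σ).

Trace 105: π^k(105) = [105, 74, 9, 57, 164, 185, 121] for k=0..6.
π_72 has 2 disjoint cycles with lengths [196, 1] on {0,…,196}.
n − c = 197 − 2 = 195; sign = (−1)^195 = -1.
(72|197)_J = -1 (Zolotarev's lemma cross-check).

-1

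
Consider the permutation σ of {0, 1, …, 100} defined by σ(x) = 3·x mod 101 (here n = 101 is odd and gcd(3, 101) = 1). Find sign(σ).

-1

Start at x=69: 69 → 5 → 15 → 45 → 34 → 1 → 3 → … (one orbit).
Cycle lengths of π_3 on ℤ/101ℤ: [100, 1]; 2 cycles in total.
n − c = 101 − 2 = 99; sign = (−1)^99 = -1.
(3|101)_J = -1 (Zolotarev's lemma cross-check).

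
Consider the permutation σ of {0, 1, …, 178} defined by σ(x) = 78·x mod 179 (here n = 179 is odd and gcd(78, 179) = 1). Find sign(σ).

Orbit of 161 under x↦78x: [161, 28, 36, 123, 107, 112, 144]… (length divides ord_179(78)).
2 cycles of lengths [178, 1].
With 2 cycles on 179 points, sign = (−1)^{179−2} = -1.
Check: (78/179) = -1 by Zolotarev.

-1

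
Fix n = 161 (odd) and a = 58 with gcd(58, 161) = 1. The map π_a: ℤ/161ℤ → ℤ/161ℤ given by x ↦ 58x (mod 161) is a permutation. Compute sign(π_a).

+1

Trace 64: π^k(64) = [64, 9, 39, 8, 142, 25, 1] for k=0..6.
Cycle type of π: 33×4 + 11×2 + 3×2 + 1; total 9 cycles.
Σ(ℓ_i−1) = 161−9 = 152; sign = (−1)^152 = +1.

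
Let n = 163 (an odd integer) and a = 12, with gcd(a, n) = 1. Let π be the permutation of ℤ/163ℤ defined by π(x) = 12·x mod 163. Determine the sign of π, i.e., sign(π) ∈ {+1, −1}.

Start at x=22: 22 → 101 → 71 → 37 → 118 → 112 → 40 → … (one orbit).
Cycle type of π: 162 + 1; total 2 cycles.
sign(π) = (−1)^{n − #cycles} = (−1)^{163−2} = (−1)^161 = -1.

-1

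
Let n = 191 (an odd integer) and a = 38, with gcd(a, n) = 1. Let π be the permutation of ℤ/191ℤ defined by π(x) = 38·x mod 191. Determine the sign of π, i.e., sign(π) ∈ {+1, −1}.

-1

Start at x=107: 107 → 55 → 180 → 155 → 160 → 159 → 121 → … (one orbit).
π_38 has 6 disjoint cycles with lengths [38, 38, 38, 38, 38, 1] on {0,…,190}.
With 6 cycles on 191 points, sign = (−1)^{191−6} = -1.
Check: (38/191) = -1 by Zolotarev.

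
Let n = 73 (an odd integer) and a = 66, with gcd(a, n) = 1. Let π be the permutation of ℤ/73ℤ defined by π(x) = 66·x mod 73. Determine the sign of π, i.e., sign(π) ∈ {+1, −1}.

Start at x=22: 22 → 65 → 56 → 46 → 43 → 64 → 63 → … (one orbit).
4 cycles of lengths [24, 24, 24, 1].
n − c = 73 − 4 = 69; sign = (−1)^69 = -1.
(66|73)_J = -1 (Zolotarev's lemma cross-check).

-1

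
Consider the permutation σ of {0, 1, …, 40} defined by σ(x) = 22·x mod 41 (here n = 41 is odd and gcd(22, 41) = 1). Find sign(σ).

-1

Trace 5: π^k(5) = [5, 28, 1, 22, 33, 29, 23] for k=0..6.
The orbit structure of x ↦ 22x mod 41: 2 orbits of sizes [40, 1].
sign(π) = (−1)^{n − #cycles} = (−1)^{41−2} = (−1)^39 = -1.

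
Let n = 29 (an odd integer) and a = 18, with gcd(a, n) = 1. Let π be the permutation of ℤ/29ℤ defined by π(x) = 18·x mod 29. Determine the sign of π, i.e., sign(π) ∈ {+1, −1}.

Orbit of 9 under x↦18x: [9, 17, 16, 27, 22, 19, 23]… (length divides ord_29(18)).
Cycle type of π: 28 + 1; total 2 cycles.
Σ(ℓ_i−1) = 29−2 = 27; sign = (−1)^27 = -1.
(18|29)_J = -1 (Zolotarev's lemma cross-check).

-1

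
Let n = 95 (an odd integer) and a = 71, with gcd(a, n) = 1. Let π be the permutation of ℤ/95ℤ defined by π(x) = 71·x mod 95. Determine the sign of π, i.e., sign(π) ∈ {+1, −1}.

-1

Start at x=91: 91 → 1 → 71 → 6 → 46 → 36 → 86 → … (one orbit).
The orbit structure of x ↦ 71x mod 95: 10 orbits of sizes [18, 18, 18, 18, 18, 1, 1, 1, 1, 1].
n − c = 95 − 10 = 85; sign = (−1)^85 = -1.
Zolotarev: (71|95) = -1, matching the cycle-count sign.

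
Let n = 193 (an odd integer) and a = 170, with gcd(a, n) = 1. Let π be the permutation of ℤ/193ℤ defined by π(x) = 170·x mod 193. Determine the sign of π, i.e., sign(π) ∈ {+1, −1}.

+1

Trace 64: π^k(64) = [64, 72, 81, 67, 3, 124, 43] for k=0..6.
7 cycles of lengths [32, 32, 32, 32, 32, 32, 1].
With 7 cycles on 193 points, sign = (−1)^{193−7} = +1.
Check: (170/193) = +1 by Zolotarev.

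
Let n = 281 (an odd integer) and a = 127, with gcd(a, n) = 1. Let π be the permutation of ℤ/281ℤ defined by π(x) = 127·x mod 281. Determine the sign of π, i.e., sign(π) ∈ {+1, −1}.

Orbit of 269 under x↦127x: [269, 162, 61, 160, 88, 217, 21]… (length divides ord_281(127)).
Cycle type of π: 280 + 1; total 2 cycles.
2 cycles on 281: each ℓ→(−1)^(ℓ−1), product (−1)^279 = -1.

-1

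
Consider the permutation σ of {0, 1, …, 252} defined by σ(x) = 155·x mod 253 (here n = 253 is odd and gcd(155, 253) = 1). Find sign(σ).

-1

Orbit of 232 under x↦155x: [232, 34, 210, 166, 177, 111, 1]… (length divides ord_253(155)).
The orbit structure of x ↦ 155x mod 253: 22 orbits of sizes [22, 22, 22, 22, 22, 22, 22, 22, 22, 22, 22, 1, 1, 1, 1, 1, 1, 1, 1, 1, 1, 1].
With 22 cycles on 253 points, sign = (−1)^{253−22} = -1.
Via Zolotarev, sign(π_{155}) = (155|253) = -1.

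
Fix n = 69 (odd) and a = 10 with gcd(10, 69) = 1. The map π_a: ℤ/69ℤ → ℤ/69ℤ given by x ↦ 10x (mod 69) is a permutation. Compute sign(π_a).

-1

Orbit of 61 under x↦10x: [61, 58, 28, 4, 40, 55, 67]… (length divides ord_69(10)).
The orbit structure of x ↦ 10x mod 69: 6 orbits of sizes [22, 22, 22, 1, 1, 1].
69 − 6 = 63 transpositions; sign(π) = (−1)^63 = -1.
Check: (10/69) = -1 by Zolotarev.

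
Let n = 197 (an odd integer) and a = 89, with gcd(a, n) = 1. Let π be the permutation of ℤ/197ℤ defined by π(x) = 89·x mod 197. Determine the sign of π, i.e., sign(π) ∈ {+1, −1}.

Trace 174: π^k(174) = [174, 120, 42, 192, 146, 189, 76] for k=0..6.
Cycle type of π: 196 + 1; total 2 cycles.
2 cycles on 197: each ℓ→(−1)^(ℓ−1), product (−1)^195 = -1.

-1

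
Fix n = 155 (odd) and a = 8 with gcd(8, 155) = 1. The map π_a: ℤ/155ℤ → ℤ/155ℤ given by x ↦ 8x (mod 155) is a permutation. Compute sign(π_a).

-1

Trace 64: π^k(64) = [64, 47, 66, 63, 39, 2, 16] for k=0..6.
14 cycles of lengths [20, 20, 20, 20, 20, 20, 5, 5, 5, 5, 5, 5, 4, 1].
sign(π) = (−1)^{n − #cycles} = (−1)^{155−14} = (−1)^141 = -1.
(8|155)_J = -1 (Zolotarev's lemma cross-check).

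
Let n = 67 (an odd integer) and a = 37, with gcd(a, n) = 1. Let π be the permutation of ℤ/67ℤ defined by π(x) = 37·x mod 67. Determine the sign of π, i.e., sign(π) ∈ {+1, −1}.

+1

Orbit of 37 under x↦37x: [37, 29, 1]… (length divides ord_67(37)).
Decompose π into cycles: lengths [3, 3, 3, 3, 3, 3, 3, 3, 3, 3, 3, 3, 3, 3, 3, 3, 3, 3, 3, 3, 3, 3, 1] (23 cycles, including the fixed point 0).
23 cycles on 67: each ℓ→(−1)^(ℓ−1), product (−1)^44 = +1.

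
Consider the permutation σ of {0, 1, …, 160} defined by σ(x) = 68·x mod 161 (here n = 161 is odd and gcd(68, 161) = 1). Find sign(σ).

Orbit of 93 under x↦68x: [93, 45, 1, 68, 116, 160]… (length divides ord_161(68)).
π_68 has 35 disjoint cycles with lengths [6, 6, 6, 6, 6, 6, 6, 6, 6, 6, 6, 6, 6, 6, 6, 6, 6, 6, 6, 6, 6, 6, 6, 2, 2, 2, 2, 2, 2, 2, 2, 2, 2, 2, 1] on {0,…,160}.
sign(π) = (−1)^{n − #cycles} = (−1)^{161−35} = (−1)^126 = +1.
Check: (68/161) = +1 by Zolotarev.

+1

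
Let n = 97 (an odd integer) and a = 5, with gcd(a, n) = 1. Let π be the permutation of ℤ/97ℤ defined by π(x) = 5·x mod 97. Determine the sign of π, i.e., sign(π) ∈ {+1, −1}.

Orbit of 93 under x↦5x: [93, 77, 94, 82, 22, 13, 65]… (length divides ord_97(5)).
Cycle type of π: 96 + 1; total 2 cycles.
Σ(ℓ_i−1) = 97−2 = 95; sign = (−1)^95 = -1.
(5|97)_J = -1 (Zolotarev's lemma cross-check).

-1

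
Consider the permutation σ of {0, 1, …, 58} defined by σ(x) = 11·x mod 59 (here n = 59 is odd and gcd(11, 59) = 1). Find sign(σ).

Orbit of 7 under x↦11x: [7, 18, 21, 54, 4, 44, 12]… (length divides ord_59(11)).
Cycle type of π: 58 + 1; total 2 cycles.
2 cycles on 59: each ℓ→(−1)^(ℓ−1), product (−1)^57 = -1.
(11|59)_J = -1 (Zolotarev's lemma cross-check).

-1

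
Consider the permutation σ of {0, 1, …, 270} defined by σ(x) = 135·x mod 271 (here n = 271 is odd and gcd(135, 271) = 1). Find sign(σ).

Orbit of 170 under x↦135x: [170, 186, 178, 182, 180, 181, 45]… (length divides ord_271(135)).
The orbit structure of x ↦ 135x mod 271: 2 orbits of sizes [270, 1].
n − c = 271 − 2 = 269; sign = (−1)^269 = -1.
Zolotarev: (135|271) = -1, matching the cycle-count sign.

-1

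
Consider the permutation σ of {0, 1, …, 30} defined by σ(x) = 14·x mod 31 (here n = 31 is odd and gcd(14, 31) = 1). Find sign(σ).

Start at x=20: 20 → 1 → 14 → 10 → 16 → 7 → 5 → … (one orbit).
3 cycles of lengths [15, 15, 1].
n − c = 31 − 3 = 28; sign = (−1)^28 = +1.
Via Zolotarev, sign(π_{14}) = (14|31) = +1.

+1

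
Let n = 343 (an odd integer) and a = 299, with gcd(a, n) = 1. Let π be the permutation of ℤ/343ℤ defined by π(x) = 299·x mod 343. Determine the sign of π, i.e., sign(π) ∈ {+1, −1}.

-1

Orbit of 179 under x↦299x: [179, 13, 114, 129, 155, 40, 298]… (length divides ord_343(299)).
Cycle type of π: 294 + 42 + 6 + 1; total 4 cycles.
343 − 4 = 339 transpositions; sign(π) = (−1)^339 = -1.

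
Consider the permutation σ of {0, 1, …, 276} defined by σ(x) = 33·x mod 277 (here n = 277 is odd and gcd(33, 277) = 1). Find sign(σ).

-1

Trace 217: π^k(217) = [217, 236, 32, 225, 223, 157, 195] for k=0..6.
4 cycles of lengths [92, 92, 92, 1].
n − c = 277 − 4 = 273; sign = (−1)^273 = -1.
Zolotarev: (33|277) = -1, matching the cycle-count sign.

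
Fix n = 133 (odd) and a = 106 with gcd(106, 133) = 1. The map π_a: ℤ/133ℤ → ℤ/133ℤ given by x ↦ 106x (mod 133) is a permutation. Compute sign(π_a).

Orbit of 1 under x↦106x: [1, 106, 64]… (length divides ord_133(106)).
π_106 has 49 disjoint cycles with lengths [3, 3, 3, 3, 3, 3, 3, 3, 3, 3, 3, 3, 3, 3, 3, 3, 3, 3, 3, 3, 3, 3, 3, 3, 3, 3, 3, 3, 3, 3, 3, 3, 3, 3, 3, 3, 3, 3, 3, 3, 3, 3, 1, 1, 1, 1, 1, 1, 1] on {0,…,132}.
Σ(ℓ_i−1) = 133−49 = 84; sign = (−1)^84 = +1.
Zolotarev: (106|133) = +1, matching the cycle-count sign.

+1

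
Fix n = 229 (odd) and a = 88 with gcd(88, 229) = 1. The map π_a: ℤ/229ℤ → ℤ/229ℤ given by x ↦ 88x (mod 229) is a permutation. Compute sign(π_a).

Orbit of 44 under x↦88x: [44, 208, 213, 195, 214, 54, 172]… (length divides ord_229(88)).
π_88 has 4 disjoint cycles with lengths [76, 76, 76, 1] on {0,…,228}.
sign(π) = (−1)^{n − #cycles} = (−1)^{229−4} = (−1)^225 = -1.
Via Zolotarev, sign(π_{88}) = (88|229) = -1.

-1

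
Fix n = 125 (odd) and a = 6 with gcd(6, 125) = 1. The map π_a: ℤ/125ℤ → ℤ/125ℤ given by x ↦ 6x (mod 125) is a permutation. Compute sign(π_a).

+1

Start at x=6: 6 → 36 → 91 → 46 → 26 → 31 → 61 → … (one orbit).
13 cycles of lengths [25, 25, 25, 25, 5, 5, 5, 5, 1, 1, 1, 1, 1].
13 cycles on 125: each ℓ→(−1)^(ℓ−1), product (−1)^112 = +1.
Via Zolotarev, sign(π_{6}) = (6|125) = +1.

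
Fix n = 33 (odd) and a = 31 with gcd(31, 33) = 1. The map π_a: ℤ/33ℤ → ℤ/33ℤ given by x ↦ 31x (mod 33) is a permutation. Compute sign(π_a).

+1

Orbit of 16 under x↦31x: [16, 1, 31, 4, 25]… (length divides ord_33(31)).
9 cycles of lengths [5, 5, 5, 5, 5, 5, 1, 1, 1].
Σ(ℓ_i−1) = 33−9 = 24; sign = (−1)^24 = +1.
Via Zolotarev, sign(π_{31}) = (31|33) = +1.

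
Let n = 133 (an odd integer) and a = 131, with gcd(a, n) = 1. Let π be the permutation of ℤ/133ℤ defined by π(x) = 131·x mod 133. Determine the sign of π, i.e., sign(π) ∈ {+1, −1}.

Start at x=5: 5 → 123 → 20 → 93 → 80 → 106 → 54 → … (one orbit).
The orbit structure of x ↦ 131x mod 133: 10 orbits of sizes [18, 18, 18, 18, 18, 18, 9, 9, 6, 1].
10 cycles on 133: each ℓ→(−1)^(ℓ−1), product (−1)^123 = -1.

-1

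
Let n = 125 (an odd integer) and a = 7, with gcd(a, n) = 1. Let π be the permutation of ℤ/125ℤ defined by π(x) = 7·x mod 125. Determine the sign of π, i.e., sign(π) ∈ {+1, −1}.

Trace 51: π^k(51) = [51, 107, 124, 118, 76, 32, 99] for k=0..6.
Cycle lengths of π_7 on ℤ/125ℤ: [20, 20, 20, 20, 20, 4, 4, 4, 4, 4, 4, 1]; 12 cycles in total.
sign(π) = (−1)^{n − #cycles} = (−1)^{125−12} = (−1)^113 = -1.

-1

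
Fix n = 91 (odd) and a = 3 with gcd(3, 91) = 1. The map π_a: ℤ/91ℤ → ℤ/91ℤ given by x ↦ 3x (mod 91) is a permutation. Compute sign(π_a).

-1

Orbit of 1 under x↦3x: [1, 3, 9, 27, 81, 61]… (length divides ord_91(3)).
18 cycles of lengths [6, 6, 6, 6, 6, 6, 6, 6, 6, 6, 6, 6, 6, 3, 3, 3, 3, 1].
n − c = 91 − 18 = 73; sign = (−1)^73 = -1.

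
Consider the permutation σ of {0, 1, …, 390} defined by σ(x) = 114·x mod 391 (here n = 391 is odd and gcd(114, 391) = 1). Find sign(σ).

Trace 47: π^k(47) = [47, 275, 70, 160, 254, 22, 162] for k=0..6.
π_114 has 35 disjoint cycles with lengths [16, 16, 16, 16, 16, 16, 16, 16, 16, 16, 16, 16, 16, 16, 16, 16, 16, 16, 16, 16, 16, 16, 16, 2, 2, 2, 2, 2, 2, 2, 2, 2, 2, 2, 1] on {0,…,390}.
n − c = 391 − 35 = 356; sign = (−1)^356 = +1.
Via Zolotarev, sign(π_{114}) = (114|391) = +1.

+1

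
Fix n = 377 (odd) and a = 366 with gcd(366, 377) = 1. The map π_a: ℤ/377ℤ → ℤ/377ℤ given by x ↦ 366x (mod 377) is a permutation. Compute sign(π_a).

+1

Trace 288: π^k(288) = [288, 225, 164, 81, 240, 376, 11] for k=0..6.
π_366 has 7 disjoint cycles with lengths [84, 84, 84, 84, 28, 12, 1] on {0,…,376}.
With 7 cycles on 377 points, sign = (−1)^{377−7} = +1.
Zolotarev: (366|377) = +1, matching the cycle-count sign.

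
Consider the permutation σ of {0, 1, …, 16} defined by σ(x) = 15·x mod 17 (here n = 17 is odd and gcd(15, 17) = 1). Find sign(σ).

Trace 9: π^k(9) = [9, 16, 2, 13, 8, 1, 15] for k=0..6.
π_15 has 3 disjoint cycles with lengths [8, 8, 1] on {0,…,16}.
n − c = 17 − 3 = 14; sign = (−1)^14 = +1.
Via Zolotarev, sign(π_{15}) = (15|17) = +1.

+1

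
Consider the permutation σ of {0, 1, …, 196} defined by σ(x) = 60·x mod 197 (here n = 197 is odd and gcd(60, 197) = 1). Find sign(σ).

+1

Orbit of 81 under x↦60x: [81, 132, 40, 36, 190, 171, 16]… (length divides ord_197(60)).
Decompose π into cycles: lengths [49, 49, 49, 49, 1] (5 cycles, including the fixed point 0).
sign(π) = (−1)^{n − #cycles} = (−1)^{197−5} = (−1)^192 = +1.
Via Zolotarev, sign(π_{60}) = (60|197) = +1.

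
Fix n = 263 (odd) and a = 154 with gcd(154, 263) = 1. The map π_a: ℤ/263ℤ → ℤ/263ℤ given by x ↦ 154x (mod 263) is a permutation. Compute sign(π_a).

Orbit of 133 under x↦154x: [133, 231, 69, 106, 18, 142, 39]… (length divides ord_263(154)).
π_154 has 2 disjoint cycles with lengths [262, 1] on {0,…,262}.
n − c = 263 − 2 = 261; sign = (−1)^261 = -1.

-1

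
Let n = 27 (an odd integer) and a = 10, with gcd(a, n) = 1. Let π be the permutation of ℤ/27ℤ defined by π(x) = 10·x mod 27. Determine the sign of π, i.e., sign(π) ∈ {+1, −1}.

+1

Orbit of 19 under x↦10x: [19, 1, 10]… (length divides ord_27(10)).
15 cycles of lengths [3, 3, 3, 3, 3, 3, 1, 1, 1, 1, 1, 1, 1, 1, 1].
Σ(ℓ_i−1) = 27−15 = 12; sign = (−1)^12 = +1.
(10|27)_J = +1 (Zolotarev's lemma cross-check).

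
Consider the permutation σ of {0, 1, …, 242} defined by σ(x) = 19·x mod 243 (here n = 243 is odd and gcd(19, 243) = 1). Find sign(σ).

Start at x=82: 82 → 100 → 199 → 136 → 154 → 10 → 190 → … (one orbit).
π_19 has 27 disjoint cycles with lengths [27, 27, 27, 27, 27, 27, 9, 9, 9, 9, 9, 9, 3, 3, 3, 3, 3, 3, 1, 1, 1, 1, 1, 1, 1, 1, 1] on {0,…,242}.
n − c = 243 − 27 = 216; sign = (−1)^216 = +1.
Zolotarev: (19|243) = +1, matching the cycle-count sign.

+1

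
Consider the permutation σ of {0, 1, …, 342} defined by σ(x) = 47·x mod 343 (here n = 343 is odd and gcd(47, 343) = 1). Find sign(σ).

Orbit of 1 under x↦47x: [1, 47, 151, 237, 163, 115, 260]… (length divides ord_343(47)).
Cycle lengths of π_47 on ℤ/343ℤ: [294, 42, 6, 1]; 4 cycles in total.
Σ(ℓ_i−1) = 343−4 = 339; sign = (−1)^339 = -1.
(47|343)_J = -1 (Zolotarev's lemma cross-check).

-1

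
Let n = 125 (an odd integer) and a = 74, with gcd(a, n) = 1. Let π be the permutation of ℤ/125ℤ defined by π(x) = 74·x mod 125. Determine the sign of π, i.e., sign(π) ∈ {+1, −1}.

+1

Start at x=74: 74 → 101 → 99 → 76 → 124 → 51 → 24 → … (one orbit).
π_74 has 23 disjoint cycles with lengths [10, 10, 10, 10, 10, 10, 10, 10, 10, 10, 2, 2, 2, 2, 2, 2, 2, 2, 2, 2, 2, 2, 1] on {0,…,124}.
sign(π) = (−1)^{n − #cycles} = (−1)^{125−23} = (−1)^102 = +1.
(74|125)_J = +1 (Zolotarev's lemma cross-check).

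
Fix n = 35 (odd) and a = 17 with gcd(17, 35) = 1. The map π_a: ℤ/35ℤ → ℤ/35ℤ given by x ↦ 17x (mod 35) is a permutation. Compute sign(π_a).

+1

Orbit of 3 under x↦17x: [3, 16, 27, 4, 33, 1, 17]… (length divides ord_35(17)).
Decompose π into cycles: lengths [12, 12, 6, 4, 1] (5 cycles, including the fixed point 0).
Σ(ℓ_i−1) = 35−5 = 30; sign = (−1)^30 = +1.
The Jacobi symbol (17|35) = +1 (Zolotarev) agrees.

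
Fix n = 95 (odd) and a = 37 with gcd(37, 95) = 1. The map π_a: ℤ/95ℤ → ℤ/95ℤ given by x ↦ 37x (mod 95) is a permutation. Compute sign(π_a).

Trace 39: π^k(39) = [39, 18, 1, 37] for k=0..3.
Cycle type of π: 4×19 + 2×9 + 1; total 29 cycles.
With 29 cycles on 95 points, sign = (−1)^{95−29} = +1.

+1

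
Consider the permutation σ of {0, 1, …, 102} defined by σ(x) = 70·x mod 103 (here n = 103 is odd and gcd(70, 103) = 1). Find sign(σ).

-1

Trace 98: π^k(98) = [98, 62, 14, 53, 2, 37, 15] for k=0..6.
Cycle lengths of π_70 on ℤ/103ℤ: [102, 1]; 2 cycles in total.
n − c = 103 − 2 = 101; sign = (−1)^101 = -1.
The Jacobi symbol (70|103) = -1 (Zolotarev) agrees.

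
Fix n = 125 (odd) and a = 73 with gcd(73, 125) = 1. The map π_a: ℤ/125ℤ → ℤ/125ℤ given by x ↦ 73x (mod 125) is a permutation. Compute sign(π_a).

-1

Orbit of 16 under x↦73x: [16, 43, 14, 22, 106, 113, 124]… (length divides ord_125(73)).
Decompose π into cycles: lengths [100, 20, 4, 1] (4 cycles, including the fixed point 0).
n − c = 125 − 4 = 121; sign = (−1)^121 = -1.
Zolotarev: (73|125) = -1, matching the cycle-count sign.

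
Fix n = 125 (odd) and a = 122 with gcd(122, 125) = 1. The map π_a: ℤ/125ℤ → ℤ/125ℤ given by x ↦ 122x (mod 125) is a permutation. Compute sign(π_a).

Start at x=44: 44 → 118 → 21 → 62 → 64 → 58 → 76 → … (one orbit).
Cycle lengths of π_122 on ℤ/125ℤ: [100, 20, 4, 1]; 4 cycles in total.
4 cycles on 125: each ℓ→(−1)^(ℓ−1), product (−1)^121 = -1.
Zolotarev: (122|125) = -1, matching the cycle-count sign.

-1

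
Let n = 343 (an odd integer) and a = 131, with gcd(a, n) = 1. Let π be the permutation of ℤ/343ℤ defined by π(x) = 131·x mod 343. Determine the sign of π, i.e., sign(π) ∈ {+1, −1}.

-1

Start at x=237: 237 → 177 → 206 → 232 → 208 → 151 → 230 → … (one orbit).
Decompose π into cycles: lengths [294, 42, 6, 1] (4 cycles, including the fixed point 0).
n − c = 343 − 4 = 339; sign = (−1)^339 = -1.
Zolotarev: (131|343) = -1, matching the cycle-count sign.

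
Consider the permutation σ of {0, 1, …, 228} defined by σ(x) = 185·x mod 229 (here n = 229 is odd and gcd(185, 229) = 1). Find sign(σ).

+1

Trace 43: π^k(43) = [43, 169, 121, 172, 218, 26, 1] for k=0..6.
Cycle lengths of π_185 on ℤ/229ℤ: [38, 38, 38, 38, 38, 38, 1]; 7 cycles in total.
n − c = 229 − 7 = 222; sign = (−1)^222 = +1.
Via Zolotarev, sign(π_{185}) = (185|229) = +1.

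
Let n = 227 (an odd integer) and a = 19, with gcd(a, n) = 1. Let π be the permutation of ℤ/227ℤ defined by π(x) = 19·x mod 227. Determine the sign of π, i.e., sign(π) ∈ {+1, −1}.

Trace 132: π^k(132) = [132, 11, 209, 112, 85, 26, 40] for k=0..6.
The orbit structure of x ↦ 19x mod 227: 3 orbits of sizes [113, 113, 1].
227 − 3 = 224 transpositions; sign(π) = (−1)^224 = +1.

+1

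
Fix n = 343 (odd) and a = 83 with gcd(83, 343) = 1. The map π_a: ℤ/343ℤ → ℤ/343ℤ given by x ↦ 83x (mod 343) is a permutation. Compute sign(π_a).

Trace 328: π^k(328) = [328, 127, 251, 253, 76, 134, 146] for k=0..6.
The orbit structure of x ↦ 83x mod 343: 10 orbits of sizes [98, 98, 98, 14, 14, 14, 2, 2, 2, 1].
Σ(ℓ_i−1) = 343−10 = 333; sign = (−1)^333 = -1.
Via Zolotarev, sign(π_{83}) = (83|343) = -1.

-1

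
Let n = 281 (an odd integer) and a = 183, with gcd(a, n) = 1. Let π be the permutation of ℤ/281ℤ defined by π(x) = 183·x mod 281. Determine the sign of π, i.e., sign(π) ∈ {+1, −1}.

Trace 252: π^k(252) = [252, 32, 236, 195, 279, 196, 181] for k=0..6.
5 cycles of lengths [70, 70, 70, 70, 1].
Σ(ℓ_i−1) = 281−5 = 276; sign = (−1)^276 = +1.
Via Zolotarev, sign(π_{183}) = (183|281) = +1.

+1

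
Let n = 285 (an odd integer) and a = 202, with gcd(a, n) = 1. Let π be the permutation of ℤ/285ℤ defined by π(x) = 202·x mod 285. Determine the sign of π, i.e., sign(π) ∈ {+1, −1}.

+1

Orbit of 103 under x↦202x: [103, 1, 202, 49, 208, 121, 217]… (length divides ord_285(202)).
The orbit structure of x ↦ 202x mod 285: 33 orbits of sizes [12, 12, 12, 12, 12, 12, 12, 12, 12, 12, 12, 12, 12, 12, 12, 12, 12, 12, 6, 6, 6, 6, 6, 6, 6, 6, 6, 4, 4, 4, 1, 1, 1].
285 − 33 = 252 transpositions; sign(π) = (−1)^252 = +1.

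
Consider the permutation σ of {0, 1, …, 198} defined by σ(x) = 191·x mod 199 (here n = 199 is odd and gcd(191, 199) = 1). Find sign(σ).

-1

Trace 27: π^k(27) = [27, 182, 136, 106, 147, 18, 55] for k=0..6.
4 cycles of lengths [66, 66, 66, 1].
Σ(ℓ_i−1) = 199−4 = 195; sign = (−1)^195 = -1.
Via Zolotarev, sign(π_{191}) = (191|199) = -1.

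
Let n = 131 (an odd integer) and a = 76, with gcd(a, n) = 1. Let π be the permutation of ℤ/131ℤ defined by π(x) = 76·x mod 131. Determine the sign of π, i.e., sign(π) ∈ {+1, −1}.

-1

Orbit of 35 under x↦76x: [35, 40, 27, 87, 62, 127, 89]… (length divides ord_131(76)).
Cycle type of π: 130 + 1; total 2 cycles.
With 2 cycles on 131 points, sign = (−1)^{131−2} = -1.
Via Zolotarev, sign(π_{76}) = (76|131) = -1.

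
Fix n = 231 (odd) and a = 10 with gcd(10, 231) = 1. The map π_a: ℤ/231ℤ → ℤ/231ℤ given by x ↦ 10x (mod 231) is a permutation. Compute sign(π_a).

+1

Orbit of 76 under x↦10x: [76, 67, 208, 1, 10, 100]… (length divides ord_231(10)).
π_10 has 51 disjoint cycles with lengths [6, 6, 6, 6, 6, 6, 6, 6, 6, 6, 6, 6, 6, 6, 6, 6, 6, 6, 6, 6, 6, 6, 6, 6, 6, 6, 6, 6, 6, 6, 6, 6, 6, 2, 2, 2, 2, 2, 2, 2, 2, 2, 2, 2, 2, 2, 2, 2, 1, 1, 1] on {0,…,230}.
With 51 cycles on 231 points, sign = (−1)^{231−51} = +1.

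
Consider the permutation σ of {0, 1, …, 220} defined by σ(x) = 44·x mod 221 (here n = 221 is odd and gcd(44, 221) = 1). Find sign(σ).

Orbit of 57 under x↦44x: [57, 77, 73, 118, 109, 155, 190]… (length divides ord_221(44)).
π_44 has 17 disjoint cycles with lengths [16, 16, 16, 16, 16, 16, 16, 16, 16, 16, 16, 16, 16, 4, 4, 4, 1] on {0,…,220}.
221 − 17 = 204 transpositions; sign(π) = (−1)^204 = +1.
Via Zolotarev, sign(π_{44}) = (44|221) = +1.

+1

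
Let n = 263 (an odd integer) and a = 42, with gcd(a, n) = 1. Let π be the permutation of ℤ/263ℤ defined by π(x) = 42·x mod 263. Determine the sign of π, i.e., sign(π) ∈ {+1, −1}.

Orbit of 96 under x↦42x: [96, 87, 235, 139, 52, 80, 204]… (length divides ord_263(42)).
Cycle type of π: 262 + 1; total 2 cycles.
sign(π) = (−1)^{n − #cycles} = (−1)^{263−2} = (−1)^261 = -1.

-1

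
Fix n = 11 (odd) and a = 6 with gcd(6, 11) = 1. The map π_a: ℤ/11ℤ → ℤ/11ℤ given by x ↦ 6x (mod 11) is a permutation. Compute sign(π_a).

-1

Trace 6: π^k(6) = [6, 3, 7, 9, 10, 5, 8] for k=0..6.
The orbit structure of x ↦ 6x mod 11: 2 orbits of sizes [10, 1].
Σ(ℓ_i−1) = 11−2 = 9; sign = (−1)^9 = -1.
Zolotarev: (6|11) = -1, matching the cycle-count sign.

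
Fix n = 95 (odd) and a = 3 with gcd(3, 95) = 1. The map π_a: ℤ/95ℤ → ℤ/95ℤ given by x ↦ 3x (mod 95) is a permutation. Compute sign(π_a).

Orbit of 6 under x↦3x: [6, 18, 54, 67, 11, 33, 4]… (length divides ord_95(3)).
The orbit structure of x ↦ 3x mod 95: 5 orbits of sizes [36, 36, 18, 4, 1].
95 − 5 = 90 transpositions; sign(π) = (−1)^90 = +1.
(3|95)_J = +1 (Zolotarev's lemma cross-check).

+1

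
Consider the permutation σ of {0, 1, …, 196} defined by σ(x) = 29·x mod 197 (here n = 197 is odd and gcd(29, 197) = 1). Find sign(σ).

Trace 81: π^k(81) = [81, 182, 156, 190, 191, 23, 76] for k=0..6.
The orbit structure of x ↦ 29x mod 197: 5 orbits of sizes [49, 49, 49, 49, 1].
Σ(ℓ_i−1) = 197−5 = 192; sign = (−1)^192 = +1.
Via Zolotarev, sign(π_{29}) = (29|197) = +1.

+1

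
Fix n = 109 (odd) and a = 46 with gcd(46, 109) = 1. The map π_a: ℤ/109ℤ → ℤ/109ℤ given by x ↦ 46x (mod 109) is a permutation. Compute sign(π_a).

+1

Orbit of 45 under x↦46x: [45, 108, 63, 64, 1, 46]… (length divides ord_109(46)).
π_46 has 19 disjoint cycles with lengths [6, 6, 6, 6, 6, 6, 6, 6, 6, 6, 6, 6, 6, 6, 6, 6, 6, 6, 1] on {0,…,108}.
sign(π) = (−1)^{n − #cycles} = (−1)^{109−19} = (−1)^90 = +1.
Zolotarev: (46|109) = +1, matching the cycle-count sign.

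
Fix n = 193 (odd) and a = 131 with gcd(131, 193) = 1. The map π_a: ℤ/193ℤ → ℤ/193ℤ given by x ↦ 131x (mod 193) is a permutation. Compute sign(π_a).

+1

Orbit of 12 under x↦131x: [12, 28, 1, 131, 177, 27, 63]… (length divides ord_193(131)).
Cycle type of π: 48×4 + 1; total 5 cycles.
With 5 cycles on 193 points, sign = (−1)^{193−5} = +1.
The Jacobi symbol (131|193) = +1 (Zolotarev) agrees.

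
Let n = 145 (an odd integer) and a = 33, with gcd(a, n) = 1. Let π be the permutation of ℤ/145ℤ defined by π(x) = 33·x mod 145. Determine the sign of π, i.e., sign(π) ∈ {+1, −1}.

Trace 1: π^k(1) = [1, 33, 74, 122, 111, 38, 94] for k=0..6.
π_33 has 8 disjoint cycles with lengths [28, 28, 28, 28, 14, 14, 4, 1] on {0,…,144}.
145 − 8 = 137 transpositions; sign(π) = (−1)^137 = -1.

-1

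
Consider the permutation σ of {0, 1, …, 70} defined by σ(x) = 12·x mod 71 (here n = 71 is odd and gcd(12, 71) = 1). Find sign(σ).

+1

Orbit of 60 under x↦12x: [60, 10, 49, 20, 27, 40, 54]… (length divides ord_71(12)).
3 cycles of lengths [35, 35, 1].
sign(π) = (−1)^{n − #cycles} = (−1)^{71−3} = (−1)^68 = +1.
(12|71)_J = +1 (Zolotarev's lemma cross-check).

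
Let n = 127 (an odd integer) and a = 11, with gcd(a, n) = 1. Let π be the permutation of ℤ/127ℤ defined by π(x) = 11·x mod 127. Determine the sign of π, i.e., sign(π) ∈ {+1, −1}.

+1

Orbit of 34 under x↦11x: [34, 120, 50, 42, 81, 2, 22]… (length divides ord_127(11)).
Decompose π into cycles: lengths [63, 63, 1] (3 cycles, including the fixed point 0).
n − c = 127 − 3 = 124; sign = (−1)^124 = +1.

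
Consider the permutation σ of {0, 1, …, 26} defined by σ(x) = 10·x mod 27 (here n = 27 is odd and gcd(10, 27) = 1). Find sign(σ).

+1

Orbit of 19 under x↦10x: [19, 1, 10]… (length divides ord_27(10)).
The orbit structure of x ↦ 10x mod 27: 15 orbits of sizes [3, 3, 3, 3, 3, 3, 1, 1, 1, 1, 1, 1, 1, 1, 1].
15 cycles on 27: each ℓ→(−1)^(ℓ−1), product (−1)^12 = +1.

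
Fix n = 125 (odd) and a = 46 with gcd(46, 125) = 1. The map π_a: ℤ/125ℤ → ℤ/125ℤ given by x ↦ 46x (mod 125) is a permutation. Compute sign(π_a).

Trace 116: π^k(116) = [116, 86, 81, 101, 21, 91, 61] for k=0..6.
π_46 has 13 disjoint cycles with lengths [25, 25, 25, 25, 5, 5, 5, 5, 1, 1, 1, 1, 1] on {0,…,124}.
With 13 cycles on 125 points, sign = (−1)^{125−13} = +1.
Zolotarev: (46|125) = +1, matching the cycle-count sign.

+1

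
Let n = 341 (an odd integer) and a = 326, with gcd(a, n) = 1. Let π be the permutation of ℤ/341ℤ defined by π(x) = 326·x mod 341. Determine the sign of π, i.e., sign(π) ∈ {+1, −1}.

-1

Trace 326: π^k(326) = [326, 225, 35, 157, 32, 202, 39] for k=0..6.
Cycle lengths of π_326 on ℤ/341ℤ: [10, 10, 10, 10, 10, 10, 10, 10, 10, 10, 10, 10, 10, 10, 10, 10, 10, 10, 10, 10, 10, 10, 10, 10, 10, 10, 10, 10, 10, 10, 10, 5, 5, 5, 5, 5, 5, 1]; 38 cycles in total.
n − c = 341 − 38 = 303; sign = (−1)^303 = -1.
(326|341)_J = -1 (Zolotarev's lemma cross-check).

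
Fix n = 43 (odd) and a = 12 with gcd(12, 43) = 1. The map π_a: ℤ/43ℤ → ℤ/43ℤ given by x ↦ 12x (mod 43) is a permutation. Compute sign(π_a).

Start at x=33: 33 → 9 → 22 → 6 → 29 → 4 → 5 → … (one orbit).
π_12 has 2 disjoint cycles with lengths [42, 1] on {0,…,42}.
With 2 cycles on 43 points, sign = (−1)^{43−2} = -1.

-1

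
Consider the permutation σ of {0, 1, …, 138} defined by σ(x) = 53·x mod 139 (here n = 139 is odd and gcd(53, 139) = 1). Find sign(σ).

Start at x=60: 60 → 122 → 72 → 63 → 3 → 20 → 87 → … (one orbit).
Decompose π into cycles: lengths [138, 1] (2 cycles, including the fixed point 0).
n − c = 139 − 2 = 137; sign = (−1)^137 = -1.
The Jacobi symbol (53|139) = -1 (Zolotarev) agrees.

-1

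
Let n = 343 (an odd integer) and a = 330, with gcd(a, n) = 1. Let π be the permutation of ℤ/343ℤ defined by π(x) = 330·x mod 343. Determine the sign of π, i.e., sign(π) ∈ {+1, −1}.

Start at x=127: 127 → 64 → 197 → 183 → 22 → 57 → 288 → … (one orbit).
Cycle lengths of π_330 on ℤ/343ℤ: [49, 49, 49, 49, 49, 49, 7, 7, 7, 7, 7, 7, 1, 1, 1, 1, 1, 1, 1]; 19 cycles in total.
19 cycles on 343: each ℓ→(−1)^(ℓ−1), product (−1)^324 = +1.
The Jacobi symbol (330|343) = +1 (Zolotarev) agrees.

+1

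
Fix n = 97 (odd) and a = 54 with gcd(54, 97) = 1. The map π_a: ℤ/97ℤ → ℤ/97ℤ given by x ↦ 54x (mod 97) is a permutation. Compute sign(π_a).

Trace 73: π^k(73) = [73, 62, 50, 81, 9, 1, 54] for k=0..6.
Cycle lengths of π_54 on ℤ/97ℤ: [24, 24, 24, 24, 1]; 5 cycles in total.
With 5 cycles on 97 points, sign = (−1)^{97−5} = +1.
(54|97)_J = +1 (Zolotarev's lemma cross-check).

+1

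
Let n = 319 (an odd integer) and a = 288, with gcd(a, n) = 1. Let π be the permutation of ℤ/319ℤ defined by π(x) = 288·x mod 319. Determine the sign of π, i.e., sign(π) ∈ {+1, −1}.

+1

Start at x=20: 20 → 18 → 80 → 72 → 1 → 288 → 4 → … (one orbit).
The orbit structure of x ↦ 288x mod 319: 5 orbits of sizes [140, 140, 28, 10, 1].
5 cycles on 319: each ℓ→(−1)^(ℓ−1), product (−1)^314 = +1.
Zolotarev: (288|319) = +1, matching the cycle-count sign.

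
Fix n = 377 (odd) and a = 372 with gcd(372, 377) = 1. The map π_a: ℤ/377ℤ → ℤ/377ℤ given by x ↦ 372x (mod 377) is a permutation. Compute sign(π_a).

-1

Orbit of 194 under x↦372x: [194, 161, 326, 255, 233, 343, 170]… (length divides ord_377(372)).
20 cycles of lengths [28, 28, 28, 28, 28, 28, 28, 28, 28, 28, 28, 28, 7, 7, 7, 7, 4, 4, 4, 1].
20 cycles on 377: each ℓ→(−1)^(ℓ−1), product (−1)^357 = -1.
(372|377)_J = -1 (Zolotarev's lemma cross-check).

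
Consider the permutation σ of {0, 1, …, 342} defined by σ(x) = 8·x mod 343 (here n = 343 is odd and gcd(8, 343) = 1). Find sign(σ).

Start at x=295: 295 → 302 → 15 → 120 → 274 → 134 → 43 → … (one orbit).
19 cycles of lengths [49, 49, 49, 49, 49, 49, 7, 7, 7, 7, 7, 7, 1, 1, 1, 1, 1, 1, 1].
19 cycles on 343: each ℓ→(−1)^(ℓ−1), product (−1)^324 = +1.

+1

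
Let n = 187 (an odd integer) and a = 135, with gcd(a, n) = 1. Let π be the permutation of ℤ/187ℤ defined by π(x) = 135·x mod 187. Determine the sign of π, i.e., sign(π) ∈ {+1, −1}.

Trace 103: π^k(103) = [103, 67, 69, 152, 137, 169, 1] for k=0..6.
Decompose π into cycles: lengths [10, 10, 10, 10, 10, 10, 10, 10, 10, 10, 10, 10, 10, 10, 10, 10, 5, 5, 2, 2, 2, 2, 2, 2, 2, 2, 1] (27 cycles, including the fixed point 0).
sign(π) = (−1)^{n − #cycles} = (−1)^{187−27} = (−1)^160 = +1.
Check: (135/187) = +1 by Zolotarev.

+1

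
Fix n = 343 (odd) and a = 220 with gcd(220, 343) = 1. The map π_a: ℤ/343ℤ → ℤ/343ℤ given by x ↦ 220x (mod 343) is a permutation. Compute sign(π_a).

Orbit of 36 under x↦220x: [36, 31, 303, 118, 235, 250, 120]… (length divides ord_343(220)).
Decompose π into cycles: lengths [294, 42, 6, 1] (4 cycles, including the fixed point 0).
With 4 cycles on 343 points, sign = (−1)^{343−4} = -1.

-1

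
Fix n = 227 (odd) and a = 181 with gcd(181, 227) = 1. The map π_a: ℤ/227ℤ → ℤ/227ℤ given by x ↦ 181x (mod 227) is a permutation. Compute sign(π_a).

+1

Orbit of 87 under x↦181x: [87, 84, 222, 3, 89, 219, 141]… (length divides ord_227(181)).
The orbit structure of x ↦ 181x mod 227: 3 orbits of sizes [113, 113, 1].
3 cycles on 227: each ℓ→(−1)^(ℓ−1), product (−1)^224 = +1.
(181|227)_J = +1 (Zolotarev's lemma cross-check).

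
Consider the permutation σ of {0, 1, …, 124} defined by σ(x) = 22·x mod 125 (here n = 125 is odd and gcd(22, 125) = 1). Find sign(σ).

Trace 82: π^k(82) = [82, 54, 63, 11, 117, 74, 3] for k=0..6.
Decompose π into cycles: lengths [100, 20, 4, 1] (4 cycles, including the fixed point 0).
125 − 4 = 121 transpositions; sign(π) = (−1)^121 = -1.
Via Zolotarev, sign(π_{22}) = (22|125) = -1.

-1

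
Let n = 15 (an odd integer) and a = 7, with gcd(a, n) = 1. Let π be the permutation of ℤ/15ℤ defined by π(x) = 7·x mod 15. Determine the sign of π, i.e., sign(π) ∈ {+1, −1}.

-1

Start at x=13: 13 → 1 → 7 → 4 → 13 (one orbit).
Cycle type of π: 4×3 + 1×3; total 6 cycles.
Σ(ℓ_i−1) = 15−6 = 9; sign = (−1)^9 = -1.
(7|15)_J = -1 (Zolotarev's lemma cross-check).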